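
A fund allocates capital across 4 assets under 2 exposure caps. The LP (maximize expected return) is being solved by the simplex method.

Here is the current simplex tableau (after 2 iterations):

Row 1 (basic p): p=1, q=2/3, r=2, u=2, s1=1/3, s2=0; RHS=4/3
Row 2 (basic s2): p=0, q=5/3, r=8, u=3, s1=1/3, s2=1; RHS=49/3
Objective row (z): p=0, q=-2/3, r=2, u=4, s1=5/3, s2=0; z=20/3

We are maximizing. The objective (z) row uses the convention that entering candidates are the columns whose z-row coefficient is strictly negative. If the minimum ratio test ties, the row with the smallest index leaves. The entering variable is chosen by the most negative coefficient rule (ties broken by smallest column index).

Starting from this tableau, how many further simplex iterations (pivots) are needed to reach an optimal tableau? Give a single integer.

pivot: q in, p out → z = 8
No improving column remains; optimal.

1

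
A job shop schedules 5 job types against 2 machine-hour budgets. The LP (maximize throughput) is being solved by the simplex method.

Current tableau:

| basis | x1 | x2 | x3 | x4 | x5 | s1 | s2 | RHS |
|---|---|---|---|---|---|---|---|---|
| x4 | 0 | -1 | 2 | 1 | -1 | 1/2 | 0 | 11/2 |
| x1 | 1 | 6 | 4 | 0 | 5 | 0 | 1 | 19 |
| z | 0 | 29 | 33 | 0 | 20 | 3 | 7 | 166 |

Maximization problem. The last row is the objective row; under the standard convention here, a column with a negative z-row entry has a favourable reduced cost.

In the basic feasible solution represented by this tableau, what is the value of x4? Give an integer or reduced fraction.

x4 is basic (row 1); its value is the RHS of that row: 11/2.

11/2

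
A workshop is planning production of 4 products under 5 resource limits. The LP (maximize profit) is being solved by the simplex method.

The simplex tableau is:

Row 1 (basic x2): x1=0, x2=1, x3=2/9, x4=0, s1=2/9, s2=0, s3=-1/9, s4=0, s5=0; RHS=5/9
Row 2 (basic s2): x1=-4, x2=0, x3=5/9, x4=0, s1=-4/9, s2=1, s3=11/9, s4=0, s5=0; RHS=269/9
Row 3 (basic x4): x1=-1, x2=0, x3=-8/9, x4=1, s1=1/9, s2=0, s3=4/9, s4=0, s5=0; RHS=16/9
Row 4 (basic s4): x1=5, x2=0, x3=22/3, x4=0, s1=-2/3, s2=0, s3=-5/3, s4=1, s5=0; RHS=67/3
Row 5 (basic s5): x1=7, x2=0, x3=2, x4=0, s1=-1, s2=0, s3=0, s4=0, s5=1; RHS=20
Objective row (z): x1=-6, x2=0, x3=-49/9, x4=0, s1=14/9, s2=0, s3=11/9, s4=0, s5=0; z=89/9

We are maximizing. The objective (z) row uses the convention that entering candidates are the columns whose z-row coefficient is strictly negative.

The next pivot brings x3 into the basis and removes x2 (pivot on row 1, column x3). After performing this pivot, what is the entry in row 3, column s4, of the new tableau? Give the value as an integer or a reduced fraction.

Pivot element is row 1, column x3: 2/9.
Normalize row 1: new (row 1, s4) = 0/(2/9) = 0.
row 3 ← row 3 − (-8/9)·(new row 1): 0 − (-8/9)·0 = 0.

0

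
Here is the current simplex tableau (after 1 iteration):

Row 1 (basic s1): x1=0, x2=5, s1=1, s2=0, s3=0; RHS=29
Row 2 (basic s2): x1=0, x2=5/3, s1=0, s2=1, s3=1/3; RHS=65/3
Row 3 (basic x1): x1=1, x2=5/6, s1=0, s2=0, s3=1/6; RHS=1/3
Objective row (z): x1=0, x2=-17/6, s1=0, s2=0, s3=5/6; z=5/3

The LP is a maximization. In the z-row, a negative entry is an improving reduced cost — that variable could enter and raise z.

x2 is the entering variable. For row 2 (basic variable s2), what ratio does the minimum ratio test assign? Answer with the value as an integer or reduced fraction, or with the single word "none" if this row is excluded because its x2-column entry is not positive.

13

Ratio = RHS / (x2 entry) = (65/3) / (5/3) = 13.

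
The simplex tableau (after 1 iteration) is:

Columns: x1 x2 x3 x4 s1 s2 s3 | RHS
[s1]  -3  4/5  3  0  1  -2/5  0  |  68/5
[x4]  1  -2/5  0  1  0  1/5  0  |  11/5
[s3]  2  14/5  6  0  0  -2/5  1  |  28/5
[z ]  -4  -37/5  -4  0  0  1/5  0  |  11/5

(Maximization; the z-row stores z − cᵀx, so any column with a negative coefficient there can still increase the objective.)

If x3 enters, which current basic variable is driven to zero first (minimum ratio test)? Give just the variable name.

Ratios: row 1 (s1): (68/5)/3 = 68/15; row 2 (x4): entry 0 ≤ 0, skip; row 3 (s3): (28/5)/6 = 14/15.
Minimum ratio 14/15 is in the s3 row, so s3 leaves.

s3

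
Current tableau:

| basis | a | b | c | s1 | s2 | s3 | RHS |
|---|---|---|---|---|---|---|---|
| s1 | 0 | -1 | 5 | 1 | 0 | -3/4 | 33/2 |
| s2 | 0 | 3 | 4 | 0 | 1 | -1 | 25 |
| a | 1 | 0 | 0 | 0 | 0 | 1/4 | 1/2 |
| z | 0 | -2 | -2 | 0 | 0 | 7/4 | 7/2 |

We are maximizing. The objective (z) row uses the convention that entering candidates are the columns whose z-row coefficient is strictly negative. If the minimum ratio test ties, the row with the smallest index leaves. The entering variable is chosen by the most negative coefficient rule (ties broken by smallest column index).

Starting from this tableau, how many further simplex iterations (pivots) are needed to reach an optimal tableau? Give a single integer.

pivot: b in, s2 out → z = 121/6
No improving column remains; optimal.

1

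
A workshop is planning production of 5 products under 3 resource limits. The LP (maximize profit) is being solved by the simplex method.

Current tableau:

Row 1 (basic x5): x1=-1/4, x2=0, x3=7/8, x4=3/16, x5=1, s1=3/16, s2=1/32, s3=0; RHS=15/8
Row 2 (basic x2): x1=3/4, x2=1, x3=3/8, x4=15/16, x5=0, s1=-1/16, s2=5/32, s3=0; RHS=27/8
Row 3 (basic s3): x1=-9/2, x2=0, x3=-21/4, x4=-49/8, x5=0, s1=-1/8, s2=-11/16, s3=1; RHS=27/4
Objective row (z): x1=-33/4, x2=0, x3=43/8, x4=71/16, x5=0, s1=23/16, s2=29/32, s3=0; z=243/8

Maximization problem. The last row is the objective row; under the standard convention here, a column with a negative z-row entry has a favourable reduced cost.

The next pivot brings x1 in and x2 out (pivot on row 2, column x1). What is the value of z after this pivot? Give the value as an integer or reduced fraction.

Minimum ratio for x1: (27/8)/(3/4) = 9/2.
z changes by −(z-row coeff of x1)·ratio = −(-33/4)·(9/2) = 297/8.
New z = 243/8 + (297/8) = 135/2.

135/2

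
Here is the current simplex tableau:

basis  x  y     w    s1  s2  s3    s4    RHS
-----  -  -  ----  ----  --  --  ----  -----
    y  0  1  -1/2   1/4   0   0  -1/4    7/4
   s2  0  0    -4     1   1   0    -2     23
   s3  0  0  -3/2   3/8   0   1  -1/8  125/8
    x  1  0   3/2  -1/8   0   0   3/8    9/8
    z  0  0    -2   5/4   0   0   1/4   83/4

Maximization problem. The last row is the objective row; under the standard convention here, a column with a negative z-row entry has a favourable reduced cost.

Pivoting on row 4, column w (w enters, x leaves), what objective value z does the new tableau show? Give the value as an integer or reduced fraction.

89/4

Minimum ratio for w: (9/8)/(3/2) = 3/4.
z changes by −(z-row coeff of w)·ratio = −(-2)·(3/4) = 3/2.
New z = 83/4 + (3/2) = 89/4.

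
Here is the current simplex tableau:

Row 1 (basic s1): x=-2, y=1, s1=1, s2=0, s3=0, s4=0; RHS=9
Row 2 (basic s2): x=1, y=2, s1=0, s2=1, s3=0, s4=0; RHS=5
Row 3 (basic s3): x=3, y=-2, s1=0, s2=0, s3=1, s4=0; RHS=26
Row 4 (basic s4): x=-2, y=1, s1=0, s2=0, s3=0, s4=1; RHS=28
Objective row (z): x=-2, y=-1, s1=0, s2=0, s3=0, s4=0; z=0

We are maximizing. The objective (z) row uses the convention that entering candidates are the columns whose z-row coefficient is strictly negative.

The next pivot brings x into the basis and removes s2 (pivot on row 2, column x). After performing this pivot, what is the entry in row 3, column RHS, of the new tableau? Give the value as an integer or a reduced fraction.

Pivot element is row 2, column x: 1.
Normalize row 2: new (row 2, RHS) = 5/1 = 5.
row 3 ← row 3 − 3·(new row 2): 26 − 3·5 = 11.

11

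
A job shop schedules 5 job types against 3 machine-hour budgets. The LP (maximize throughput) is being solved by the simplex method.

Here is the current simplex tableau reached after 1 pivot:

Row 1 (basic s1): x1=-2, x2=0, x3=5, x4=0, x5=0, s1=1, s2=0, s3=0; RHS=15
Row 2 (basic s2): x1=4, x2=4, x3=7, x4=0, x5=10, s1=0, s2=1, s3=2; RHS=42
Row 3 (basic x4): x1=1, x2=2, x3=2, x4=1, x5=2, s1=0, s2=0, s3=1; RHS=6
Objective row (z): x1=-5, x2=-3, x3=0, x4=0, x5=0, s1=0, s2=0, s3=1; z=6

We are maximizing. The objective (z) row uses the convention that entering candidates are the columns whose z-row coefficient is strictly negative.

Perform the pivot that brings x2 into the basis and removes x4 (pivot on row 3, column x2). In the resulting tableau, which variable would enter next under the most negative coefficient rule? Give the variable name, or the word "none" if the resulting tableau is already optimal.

Pivot element 2. New z-row = old z-row − (-3)·(row 3/2).
Updated z-row coefficients: x1: -7/2, x2: 0, x3: 3, x4: 3/2, x5: 3, s1: 0, s2: 0, s3: 5/2.
The most negative is -7/2 in column x1, so x1 would enter next.

x1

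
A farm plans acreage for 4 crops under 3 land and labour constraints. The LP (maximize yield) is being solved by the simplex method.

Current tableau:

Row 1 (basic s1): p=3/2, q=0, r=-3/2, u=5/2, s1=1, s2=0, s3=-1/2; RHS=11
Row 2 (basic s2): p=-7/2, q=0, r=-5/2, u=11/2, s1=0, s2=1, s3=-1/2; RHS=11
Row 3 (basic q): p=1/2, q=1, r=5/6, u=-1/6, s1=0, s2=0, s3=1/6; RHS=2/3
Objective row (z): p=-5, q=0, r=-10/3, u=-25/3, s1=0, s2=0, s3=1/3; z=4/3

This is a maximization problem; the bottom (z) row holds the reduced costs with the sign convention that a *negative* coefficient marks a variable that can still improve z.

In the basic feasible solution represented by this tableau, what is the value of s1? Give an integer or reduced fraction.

s1 is basic (row 1); its value is the RHS of that row: 11.

11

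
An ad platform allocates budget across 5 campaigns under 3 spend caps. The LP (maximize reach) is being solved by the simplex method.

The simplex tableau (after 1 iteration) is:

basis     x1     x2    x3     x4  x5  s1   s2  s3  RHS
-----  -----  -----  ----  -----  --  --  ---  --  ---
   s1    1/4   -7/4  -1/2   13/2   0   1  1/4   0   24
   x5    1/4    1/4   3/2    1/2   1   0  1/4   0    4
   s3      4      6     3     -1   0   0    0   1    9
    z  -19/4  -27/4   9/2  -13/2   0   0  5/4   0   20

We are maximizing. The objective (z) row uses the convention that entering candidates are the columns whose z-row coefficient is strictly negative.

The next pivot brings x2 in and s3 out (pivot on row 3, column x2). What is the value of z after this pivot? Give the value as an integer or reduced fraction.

Minimum ratio for x2: 9/6 = 3/2.
z changes by −(z-row coeff of x2)·ratio = −(-27/4)·(3/2) = 81/8.
New z = 20 + (81/8) = 241/8.

241/8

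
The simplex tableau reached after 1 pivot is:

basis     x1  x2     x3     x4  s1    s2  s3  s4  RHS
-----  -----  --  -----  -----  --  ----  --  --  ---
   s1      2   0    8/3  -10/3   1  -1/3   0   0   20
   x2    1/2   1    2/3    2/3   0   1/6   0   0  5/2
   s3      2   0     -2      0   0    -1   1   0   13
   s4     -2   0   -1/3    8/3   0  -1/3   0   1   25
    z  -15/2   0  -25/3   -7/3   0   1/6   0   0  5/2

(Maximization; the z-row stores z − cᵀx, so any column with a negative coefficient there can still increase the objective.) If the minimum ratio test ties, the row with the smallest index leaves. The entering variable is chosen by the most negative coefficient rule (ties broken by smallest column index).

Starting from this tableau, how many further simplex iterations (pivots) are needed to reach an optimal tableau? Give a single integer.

2

pivot: x3 in, x2 out → z = 135/4
pivot: x1 in, x3 out → z = 40
No improving column remains; optimal.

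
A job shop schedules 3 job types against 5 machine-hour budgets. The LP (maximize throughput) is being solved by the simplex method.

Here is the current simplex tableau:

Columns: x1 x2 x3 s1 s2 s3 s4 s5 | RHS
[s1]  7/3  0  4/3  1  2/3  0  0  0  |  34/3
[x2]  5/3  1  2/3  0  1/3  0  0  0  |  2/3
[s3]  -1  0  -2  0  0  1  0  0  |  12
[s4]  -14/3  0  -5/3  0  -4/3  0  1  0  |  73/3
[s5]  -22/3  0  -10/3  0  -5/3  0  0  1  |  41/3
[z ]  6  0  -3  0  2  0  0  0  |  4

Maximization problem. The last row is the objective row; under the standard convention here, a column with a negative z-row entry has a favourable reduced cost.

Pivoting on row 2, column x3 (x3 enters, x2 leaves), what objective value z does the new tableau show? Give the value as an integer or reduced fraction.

7

Minimum ratio for x3: (2/3)/(2/3) = 1.
z changes by −(z-row coeff of x3)·ratio = −(-3)·1 = 3.
New z = 4 + 3 = 7.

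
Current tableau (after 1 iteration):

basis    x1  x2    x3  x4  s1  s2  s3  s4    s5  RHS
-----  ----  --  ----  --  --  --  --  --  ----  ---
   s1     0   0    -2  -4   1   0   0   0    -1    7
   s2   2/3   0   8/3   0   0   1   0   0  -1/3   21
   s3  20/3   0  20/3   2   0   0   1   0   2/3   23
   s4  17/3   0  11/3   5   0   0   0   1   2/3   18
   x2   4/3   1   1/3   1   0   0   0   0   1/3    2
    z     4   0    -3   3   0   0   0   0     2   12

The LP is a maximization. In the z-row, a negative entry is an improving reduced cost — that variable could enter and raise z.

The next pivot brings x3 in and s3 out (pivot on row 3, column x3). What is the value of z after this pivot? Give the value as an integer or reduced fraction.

Minimum ratio for x3: 23/(20/3) = 69/20.
z changes by −(z-row coeff of x3)·ratio = −(-3)·(69/20) = 207/20.
New z = 12 + (207/20) = 447/20.

447/20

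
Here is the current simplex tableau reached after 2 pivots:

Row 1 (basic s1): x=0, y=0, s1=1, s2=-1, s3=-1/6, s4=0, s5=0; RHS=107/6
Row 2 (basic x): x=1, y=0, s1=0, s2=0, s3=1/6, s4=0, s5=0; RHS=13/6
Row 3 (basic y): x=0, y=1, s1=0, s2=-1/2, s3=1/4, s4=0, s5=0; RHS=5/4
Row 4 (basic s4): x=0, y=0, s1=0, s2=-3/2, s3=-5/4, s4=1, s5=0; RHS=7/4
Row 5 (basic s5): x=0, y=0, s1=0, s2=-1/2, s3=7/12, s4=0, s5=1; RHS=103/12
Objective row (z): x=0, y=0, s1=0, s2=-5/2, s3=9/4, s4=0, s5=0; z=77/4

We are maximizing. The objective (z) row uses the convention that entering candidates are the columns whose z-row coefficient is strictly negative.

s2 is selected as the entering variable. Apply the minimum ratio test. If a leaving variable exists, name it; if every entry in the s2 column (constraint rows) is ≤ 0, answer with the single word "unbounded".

unbounded

s2-column entries: row 1: -1, row 2: 0, row 3: -1/2, row 4: -3/2, row 5: -1/2. All ≤ 0, so s2 can increase without bound; the LP is unbounded in this direction.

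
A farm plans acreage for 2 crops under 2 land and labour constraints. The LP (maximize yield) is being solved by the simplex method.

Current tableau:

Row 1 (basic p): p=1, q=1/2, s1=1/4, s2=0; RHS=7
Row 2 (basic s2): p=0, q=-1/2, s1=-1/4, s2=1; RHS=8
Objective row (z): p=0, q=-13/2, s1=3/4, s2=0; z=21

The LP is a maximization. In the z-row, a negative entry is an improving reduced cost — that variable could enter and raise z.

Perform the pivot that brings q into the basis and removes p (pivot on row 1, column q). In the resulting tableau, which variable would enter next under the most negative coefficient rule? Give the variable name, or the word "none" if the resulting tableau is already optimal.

none

Pivot element 1/2. New z-row = old z-row − (-13/2)·(row 1/(1/2)).
Updated z-row coefficients: p: 13, q: 0, s1: 4, s2: 0.
No coefficient is strictly negative; the tableau after this pivot is optimal.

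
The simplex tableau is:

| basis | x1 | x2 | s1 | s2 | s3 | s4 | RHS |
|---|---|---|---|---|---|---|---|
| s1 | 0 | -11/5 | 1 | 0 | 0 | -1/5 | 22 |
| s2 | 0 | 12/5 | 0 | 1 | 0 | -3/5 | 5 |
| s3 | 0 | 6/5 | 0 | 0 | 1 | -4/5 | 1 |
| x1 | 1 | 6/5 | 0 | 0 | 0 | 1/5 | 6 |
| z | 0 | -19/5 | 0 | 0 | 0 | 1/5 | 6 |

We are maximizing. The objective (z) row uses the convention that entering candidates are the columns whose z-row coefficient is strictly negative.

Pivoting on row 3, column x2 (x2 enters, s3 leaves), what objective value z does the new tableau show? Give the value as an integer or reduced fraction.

55/6

Minimum ratio for x2: 1/(6/5) = 5/6.
z changes by −(z-row coeff of x2)·ratio = −(-19/5)·(5/6) = 19/6.
New z = 6 + (19/6) = 55/6.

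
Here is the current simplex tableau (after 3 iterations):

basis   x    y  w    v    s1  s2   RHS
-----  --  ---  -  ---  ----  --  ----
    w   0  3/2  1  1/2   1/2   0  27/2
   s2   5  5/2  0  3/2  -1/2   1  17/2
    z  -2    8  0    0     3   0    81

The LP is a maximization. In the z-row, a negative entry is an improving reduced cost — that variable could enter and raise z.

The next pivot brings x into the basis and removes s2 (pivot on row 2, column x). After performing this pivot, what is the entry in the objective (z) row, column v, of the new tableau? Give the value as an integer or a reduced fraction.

Pivot element is row 2, column x: 5.
Normalize row 2: new (row 2, v) = (3/2)/5 = 3/10.
z-row ← z-row − (-2)·(new row 2): 0 − (-2)·(3/10) = 3/5.

3/5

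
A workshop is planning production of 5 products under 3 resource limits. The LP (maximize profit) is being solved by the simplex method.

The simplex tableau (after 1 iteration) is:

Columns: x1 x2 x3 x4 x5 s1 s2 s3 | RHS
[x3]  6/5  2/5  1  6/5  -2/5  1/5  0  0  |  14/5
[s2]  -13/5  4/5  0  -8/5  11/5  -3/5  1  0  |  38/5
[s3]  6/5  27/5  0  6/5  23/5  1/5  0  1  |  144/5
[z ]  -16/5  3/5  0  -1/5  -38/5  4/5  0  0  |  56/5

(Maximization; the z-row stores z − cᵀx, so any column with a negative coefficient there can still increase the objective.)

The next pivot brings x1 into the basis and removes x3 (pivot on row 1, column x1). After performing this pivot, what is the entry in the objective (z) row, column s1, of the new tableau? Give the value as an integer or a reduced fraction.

4/3

Pivot element is row 1, column x1: 6/5.
Normalize row 1: new (row 1, s1) = (1/5)/(6/5) = 1/6.
z-row ← z-row − (-16/5)·(new row 1): 4/5 − (-16/5)·(1/6) = 4/3.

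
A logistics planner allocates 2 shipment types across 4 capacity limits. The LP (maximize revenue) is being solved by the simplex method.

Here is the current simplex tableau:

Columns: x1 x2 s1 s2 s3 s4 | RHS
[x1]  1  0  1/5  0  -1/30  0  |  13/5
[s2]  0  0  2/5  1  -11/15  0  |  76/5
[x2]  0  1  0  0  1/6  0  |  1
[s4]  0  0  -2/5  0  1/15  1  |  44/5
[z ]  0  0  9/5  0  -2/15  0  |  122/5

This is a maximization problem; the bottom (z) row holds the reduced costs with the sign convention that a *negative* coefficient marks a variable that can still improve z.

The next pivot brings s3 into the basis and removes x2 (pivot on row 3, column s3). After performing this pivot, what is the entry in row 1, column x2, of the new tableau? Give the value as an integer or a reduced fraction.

1/5

Pivot element is row 3, column s3: 1/6.
Normalize row 3: new (row 3, x2) = 1/(1/6) = 6.
row 1 ← row 1 − (-1/30)·(new row 3): 0 − (-1/30)·6 = 1/5.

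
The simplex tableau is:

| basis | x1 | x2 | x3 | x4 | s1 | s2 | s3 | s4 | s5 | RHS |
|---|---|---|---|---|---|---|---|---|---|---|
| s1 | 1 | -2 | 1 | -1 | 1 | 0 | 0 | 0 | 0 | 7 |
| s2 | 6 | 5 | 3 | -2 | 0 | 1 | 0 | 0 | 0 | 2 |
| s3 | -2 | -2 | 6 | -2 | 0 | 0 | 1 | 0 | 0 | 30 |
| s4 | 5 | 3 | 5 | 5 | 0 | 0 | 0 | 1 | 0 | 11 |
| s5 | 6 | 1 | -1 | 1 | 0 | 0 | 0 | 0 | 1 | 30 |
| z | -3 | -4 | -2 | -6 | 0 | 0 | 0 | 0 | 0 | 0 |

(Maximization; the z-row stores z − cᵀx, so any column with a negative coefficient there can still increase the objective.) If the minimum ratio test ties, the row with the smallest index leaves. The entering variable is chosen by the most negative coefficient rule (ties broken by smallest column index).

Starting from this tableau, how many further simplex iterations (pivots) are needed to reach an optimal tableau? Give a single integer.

pivot: x4 in, s4 out → z = 66/5
pivot: x2 in, s2 out → z = 422/31
No improving column remains; optimal.

2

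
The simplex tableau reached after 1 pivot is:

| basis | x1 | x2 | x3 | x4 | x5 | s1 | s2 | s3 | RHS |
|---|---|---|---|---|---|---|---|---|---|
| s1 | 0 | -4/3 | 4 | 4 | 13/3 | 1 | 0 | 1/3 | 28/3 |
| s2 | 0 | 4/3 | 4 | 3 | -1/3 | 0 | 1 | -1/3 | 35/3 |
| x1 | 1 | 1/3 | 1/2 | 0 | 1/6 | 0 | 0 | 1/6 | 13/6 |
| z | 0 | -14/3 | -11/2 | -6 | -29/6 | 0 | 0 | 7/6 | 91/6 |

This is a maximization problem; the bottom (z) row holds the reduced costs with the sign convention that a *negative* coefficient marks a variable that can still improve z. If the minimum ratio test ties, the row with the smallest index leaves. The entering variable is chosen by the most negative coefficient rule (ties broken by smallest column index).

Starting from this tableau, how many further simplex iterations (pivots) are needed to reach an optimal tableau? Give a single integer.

3

pivot: x4 in, s1 out → z = 175/6
pivot: x2 in, s2 out → z = 85/2
pivot: x5 in, x1 out → z = 2335/38
No improving column remains; optimal.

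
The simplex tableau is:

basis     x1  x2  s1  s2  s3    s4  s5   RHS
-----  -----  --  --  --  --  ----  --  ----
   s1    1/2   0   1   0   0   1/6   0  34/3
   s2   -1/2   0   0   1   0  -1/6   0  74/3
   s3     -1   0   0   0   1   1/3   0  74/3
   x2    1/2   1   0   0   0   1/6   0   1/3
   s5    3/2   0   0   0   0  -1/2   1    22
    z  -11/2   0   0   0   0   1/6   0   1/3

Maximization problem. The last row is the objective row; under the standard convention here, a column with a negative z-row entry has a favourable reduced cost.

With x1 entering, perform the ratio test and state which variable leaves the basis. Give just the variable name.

Ratios: row 1 (s1): (34/3)/(1/2) = 68/3; row 2 (s2): entry -1/2 ≤ 0, skip; row 3 (s3): entry -1 ≤ 0, skip; row 4 (x2): (1/3)/(1/2) = 2/3; row 5 (s5): 22/(3/2) = 44/3.
Minimum ratio 2/3 is in the x2 row, so x2 leaves.

x2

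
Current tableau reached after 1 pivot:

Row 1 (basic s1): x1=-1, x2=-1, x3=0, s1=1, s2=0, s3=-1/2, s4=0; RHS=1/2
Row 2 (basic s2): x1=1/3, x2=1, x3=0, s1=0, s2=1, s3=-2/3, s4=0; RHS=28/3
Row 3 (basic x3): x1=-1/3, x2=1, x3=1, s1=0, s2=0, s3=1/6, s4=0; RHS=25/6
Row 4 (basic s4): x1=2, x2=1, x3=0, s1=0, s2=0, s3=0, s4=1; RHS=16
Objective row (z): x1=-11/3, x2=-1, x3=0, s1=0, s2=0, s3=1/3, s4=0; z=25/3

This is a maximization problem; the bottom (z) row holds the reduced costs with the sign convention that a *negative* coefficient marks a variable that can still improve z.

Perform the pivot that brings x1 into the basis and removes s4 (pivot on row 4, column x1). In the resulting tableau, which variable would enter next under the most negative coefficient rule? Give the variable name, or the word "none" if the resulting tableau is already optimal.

Pivot element 2. New z-row = old z-row − (-11/3)·(row 4/2).
Updated z-row coefficients: x1: 0, x2: 5/6, x3: 0, s1: 0, s2: 0, s3: 1/3, s4: 11/6.
No coefficient is strictly negative; the tableau after this pivot is optimal.

none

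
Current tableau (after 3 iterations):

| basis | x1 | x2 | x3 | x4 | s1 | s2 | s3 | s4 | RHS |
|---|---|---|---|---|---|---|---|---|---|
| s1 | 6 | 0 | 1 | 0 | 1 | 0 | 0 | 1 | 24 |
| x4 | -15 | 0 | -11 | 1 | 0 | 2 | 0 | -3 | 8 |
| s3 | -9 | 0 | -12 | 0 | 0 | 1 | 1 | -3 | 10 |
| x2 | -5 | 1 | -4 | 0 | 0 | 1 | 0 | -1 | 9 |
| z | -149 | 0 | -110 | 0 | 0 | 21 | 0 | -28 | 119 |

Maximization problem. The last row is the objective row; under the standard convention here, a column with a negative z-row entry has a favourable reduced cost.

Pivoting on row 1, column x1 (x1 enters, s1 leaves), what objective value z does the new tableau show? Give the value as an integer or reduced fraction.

715

Minimum ratio for x1: 24/6 = 4.
z changes by −(z-row coeff of x1)·ratio = −(-149)·4 = 596.
New z = 119 + 596 = 715.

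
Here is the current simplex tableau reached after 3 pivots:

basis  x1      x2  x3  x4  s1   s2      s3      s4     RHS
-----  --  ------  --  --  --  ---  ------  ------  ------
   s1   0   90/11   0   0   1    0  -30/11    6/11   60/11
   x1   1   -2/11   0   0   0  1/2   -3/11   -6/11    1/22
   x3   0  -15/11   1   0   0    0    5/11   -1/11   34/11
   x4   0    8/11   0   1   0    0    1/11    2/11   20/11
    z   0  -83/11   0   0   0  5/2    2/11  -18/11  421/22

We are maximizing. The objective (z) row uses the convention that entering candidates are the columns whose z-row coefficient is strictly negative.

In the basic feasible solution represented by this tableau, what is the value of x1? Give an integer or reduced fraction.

1/22

x1 is basic (row 2); its value is the RHS of that row: 1/22.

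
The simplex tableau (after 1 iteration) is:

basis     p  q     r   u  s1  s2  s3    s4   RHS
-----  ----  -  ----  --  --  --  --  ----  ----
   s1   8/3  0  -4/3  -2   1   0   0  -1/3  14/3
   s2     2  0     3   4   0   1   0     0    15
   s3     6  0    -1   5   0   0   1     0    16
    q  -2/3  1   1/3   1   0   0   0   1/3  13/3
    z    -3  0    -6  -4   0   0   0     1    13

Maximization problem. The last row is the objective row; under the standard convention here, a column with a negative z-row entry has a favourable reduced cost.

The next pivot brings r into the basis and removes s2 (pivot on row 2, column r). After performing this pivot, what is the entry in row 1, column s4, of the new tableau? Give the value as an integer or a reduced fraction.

Pivot element is row 2, column r: 3.
Normalize row 2: new (row 2, s4) = 0/3 = 0.
row 1 ← row 1 − (-4/3)·(new row 2): -1/3 − (-4/3)·0 = -1/3.

-1/3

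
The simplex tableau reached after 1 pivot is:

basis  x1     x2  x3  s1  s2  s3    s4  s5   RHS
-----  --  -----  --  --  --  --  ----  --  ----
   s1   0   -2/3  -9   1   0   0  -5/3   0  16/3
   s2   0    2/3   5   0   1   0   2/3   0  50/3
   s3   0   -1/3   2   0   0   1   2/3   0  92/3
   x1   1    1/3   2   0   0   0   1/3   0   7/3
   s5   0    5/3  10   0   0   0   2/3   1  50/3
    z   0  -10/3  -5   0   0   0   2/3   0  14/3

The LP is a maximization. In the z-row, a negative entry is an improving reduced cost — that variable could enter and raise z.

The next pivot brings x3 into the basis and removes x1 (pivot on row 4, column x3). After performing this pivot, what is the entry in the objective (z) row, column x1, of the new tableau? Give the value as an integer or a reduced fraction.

5/2

Pivot element is row 4, column x3: 2.
Normalize row 4: new (row 4, x1) = 1/2 = 1/2.
z-row ← z-row − (-5)·(new row 4): 0 − (-5)·(1/2) = 5/2.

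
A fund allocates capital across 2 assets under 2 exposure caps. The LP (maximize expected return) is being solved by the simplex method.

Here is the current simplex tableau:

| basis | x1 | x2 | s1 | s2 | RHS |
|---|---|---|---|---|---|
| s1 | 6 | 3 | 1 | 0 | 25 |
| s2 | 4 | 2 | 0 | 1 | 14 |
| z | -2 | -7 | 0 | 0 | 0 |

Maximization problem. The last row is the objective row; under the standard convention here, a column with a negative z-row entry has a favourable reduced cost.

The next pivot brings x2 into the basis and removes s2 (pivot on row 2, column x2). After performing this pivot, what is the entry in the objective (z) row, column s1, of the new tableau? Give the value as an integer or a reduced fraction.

Pivot element is row 2, column x2: 2.
Normalize row 2: new (row 2, s1) = 0/2 = 0.
z-row ← z-row − (-7)·(new row 2): 0 − (-7)·0 = 0.

0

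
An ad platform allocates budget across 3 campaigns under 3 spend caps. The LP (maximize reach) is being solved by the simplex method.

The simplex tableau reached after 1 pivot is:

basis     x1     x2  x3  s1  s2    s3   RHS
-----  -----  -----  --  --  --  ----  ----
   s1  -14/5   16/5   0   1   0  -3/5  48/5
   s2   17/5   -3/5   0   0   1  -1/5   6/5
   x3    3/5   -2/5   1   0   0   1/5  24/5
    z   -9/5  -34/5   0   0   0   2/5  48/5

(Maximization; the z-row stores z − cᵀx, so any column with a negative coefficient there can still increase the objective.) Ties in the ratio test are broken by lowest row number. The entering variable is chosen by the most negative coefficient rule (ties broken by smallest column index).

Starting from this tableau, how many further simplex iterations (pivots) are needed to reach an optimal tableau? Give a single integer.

pivot: x2 in, s1 out → z = 30
pivot: x1 in, s2 out → z = 876/23
pivot: s3 in, x3 out → z = 720/7
No improving column remains; optimal.

3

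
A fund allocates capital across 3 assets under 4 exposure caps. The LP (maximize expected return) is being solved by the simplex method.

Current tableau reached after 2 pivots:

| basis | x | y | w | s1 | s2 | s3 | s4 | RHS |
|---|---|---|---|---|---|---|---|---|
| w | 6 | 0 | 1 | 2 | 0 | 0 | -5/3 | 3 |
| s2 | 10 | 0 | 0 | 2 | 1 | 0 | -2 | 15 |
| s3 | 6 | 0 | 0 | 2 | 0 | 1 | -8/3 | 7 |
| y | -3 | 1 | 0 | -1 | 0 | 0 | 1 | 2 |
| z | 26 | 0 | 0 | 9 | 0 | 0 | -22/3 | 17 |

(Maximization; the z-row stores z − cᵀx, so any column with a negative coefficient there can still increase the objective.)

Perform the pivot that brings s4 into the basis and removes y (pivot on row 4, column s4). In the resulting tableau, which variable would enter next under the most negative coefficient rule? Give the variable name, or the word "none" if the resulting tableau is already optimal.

none

Pivot element 1. New z-row = old z-row − (-22/3)·(row 4/1).
Updated z-row coefficients: x: 4, y: 22/3, w: 0, s1: 5/3, s2: 0, s3: 0, s4: 0.
No coefficient is strictly negative; the tableau after this pivot is optimal.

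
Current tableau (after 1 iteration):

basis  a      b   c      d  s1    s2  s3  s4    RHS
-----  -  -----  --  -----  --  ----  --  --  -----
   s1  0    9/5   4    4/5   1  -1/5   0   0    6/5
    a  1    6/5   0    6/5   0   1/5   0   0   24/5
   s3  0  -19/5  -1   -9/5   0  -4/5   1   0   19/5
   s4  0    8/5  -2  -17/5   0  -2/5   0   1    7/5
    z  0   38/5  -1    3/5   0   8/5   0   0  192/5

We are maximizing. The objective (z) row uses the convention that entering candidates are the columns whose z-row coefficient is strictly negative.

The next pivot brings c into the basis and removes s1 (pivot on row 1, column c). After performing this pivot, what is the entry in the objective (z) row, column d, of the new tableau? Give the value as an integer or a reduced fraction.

4/5

Pivot element is row 1, column c: 4.
Normalize row 1: new (row 1, d) = (4/5)/4 = 1/5.
z-row ← z-row − (-1)·(new row 1): 3/5 − (-1)·(1/5) = 4/5.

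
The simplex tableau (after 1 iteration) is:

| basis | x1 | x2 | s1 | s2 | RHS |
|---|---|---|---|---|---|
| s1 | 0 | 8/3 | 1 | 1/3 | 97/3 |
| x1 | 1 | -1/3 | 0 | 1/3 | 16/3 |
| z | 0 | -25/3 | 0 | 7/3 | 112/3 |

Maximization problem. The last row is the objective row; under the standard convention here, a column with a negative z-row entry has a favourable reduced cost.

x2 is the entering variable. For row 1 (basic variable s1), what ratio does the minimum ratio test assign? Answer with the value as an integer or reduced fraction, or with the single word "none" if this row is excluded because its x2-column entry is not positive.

Ratio = RHS / (x2 entry) = (97/3) / (8/3) = 97/8.

97/8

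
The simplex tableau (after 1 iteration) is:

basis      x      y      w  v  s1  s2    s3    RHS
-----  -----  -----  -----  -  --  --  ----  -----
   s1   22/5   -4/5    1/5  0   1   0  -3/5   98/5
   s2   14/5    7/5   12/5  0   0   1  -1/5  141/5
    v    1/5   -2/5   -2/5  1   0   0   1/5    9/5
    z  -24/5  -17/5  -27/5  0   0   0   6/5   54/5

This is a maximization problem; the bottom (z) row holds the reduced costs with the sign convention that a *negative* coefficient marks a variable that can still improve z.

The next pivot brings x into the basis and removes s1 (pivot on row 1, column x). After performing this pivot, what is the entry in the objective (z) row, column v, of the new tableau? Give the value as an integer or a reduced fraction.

0

Pivot element is row 1, column x: 22/5.
Normalize row 1: new (row 1, v) = 0/(22/5) = 0.
z-row ← z-row − (-24/5)·(new row 1): 0 − (-24/5)·0 = 0.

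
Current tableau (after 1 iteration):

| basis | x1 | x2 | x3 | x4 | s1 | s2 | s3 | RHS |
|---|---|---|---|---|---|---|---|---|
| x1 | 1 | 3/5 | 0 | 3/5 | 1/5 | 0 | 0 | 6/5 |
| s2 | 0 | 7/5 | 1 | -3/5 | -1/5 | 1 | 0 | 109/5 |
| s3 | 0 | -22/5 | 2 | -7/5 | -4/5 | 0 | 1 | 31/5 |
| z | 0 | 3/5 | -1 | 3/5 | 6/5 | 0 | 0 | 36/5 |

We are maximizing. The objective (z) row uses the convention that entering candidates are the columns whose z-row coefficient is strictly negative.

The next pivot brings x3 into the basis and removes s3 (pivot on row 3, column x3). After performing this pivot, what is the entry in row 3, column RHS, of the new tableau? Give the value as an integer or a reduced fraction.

Pivot element is row 3, column x3: 2.
Normalize row 3: new (row 3, RHS) = (31/5)/2 = 31/10.
Row 3 is the pivot row, so the entry is 31/10.

31/10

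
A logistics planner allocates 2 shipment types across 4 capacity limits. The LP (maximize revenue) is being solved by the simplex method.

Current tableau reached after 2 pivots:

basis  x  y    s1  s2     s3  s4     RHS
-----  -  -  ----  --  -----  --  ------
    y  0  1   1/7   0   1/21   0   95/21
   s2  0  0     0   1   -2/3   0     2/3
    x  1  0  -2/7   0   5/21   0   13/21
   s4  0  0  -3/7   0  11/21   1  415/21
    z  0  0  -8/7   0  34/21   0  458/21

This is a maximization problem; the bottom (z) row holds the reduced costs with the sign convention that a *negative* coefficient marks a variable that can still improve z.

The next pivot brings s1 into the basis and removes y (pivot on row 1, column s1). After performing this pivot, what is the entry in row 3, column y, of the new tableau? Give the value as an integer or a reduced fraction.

2

Pivot element is row 1, column s1: 1/7.
Normalize row 1: new (row 1, y) = 1/(1/7) = 7.
row 3 ← row 3 − (-2/7)·(new row 1): 0 − (-2/7)·7 = 2.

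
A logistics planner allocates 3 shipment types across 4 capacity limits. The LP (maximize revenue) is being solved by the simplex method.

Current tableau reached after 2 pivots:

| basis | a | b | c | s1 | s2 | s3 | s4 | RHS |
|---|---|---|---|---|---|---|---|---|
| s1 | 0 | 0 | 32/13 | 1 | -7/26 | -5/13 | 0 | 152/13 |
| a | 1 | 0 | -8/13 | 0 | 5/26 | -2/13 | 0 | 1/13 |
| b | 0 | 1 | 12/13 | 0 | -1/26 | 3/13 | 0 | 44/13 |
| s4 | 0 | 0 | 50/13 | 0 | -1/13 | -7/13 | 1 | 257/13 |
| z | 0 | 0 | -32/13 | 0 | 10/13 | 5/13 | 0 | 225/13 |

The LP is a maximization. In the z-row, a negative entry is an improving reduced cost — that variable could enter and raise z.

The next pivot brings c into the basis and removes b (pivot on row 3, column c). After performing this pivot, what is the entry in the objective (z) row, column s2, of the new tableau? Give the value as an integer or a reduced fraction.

Pivot element is row 3, column c: 12/13.
Normalize row 3: new (row 3, s2) = (-1/26)/(12/13) = -1/24.
z-row ← z-row − (-32/13)·(new row 3): 10/13 − (-32/13)·(-1/24) = 2/3.

2/3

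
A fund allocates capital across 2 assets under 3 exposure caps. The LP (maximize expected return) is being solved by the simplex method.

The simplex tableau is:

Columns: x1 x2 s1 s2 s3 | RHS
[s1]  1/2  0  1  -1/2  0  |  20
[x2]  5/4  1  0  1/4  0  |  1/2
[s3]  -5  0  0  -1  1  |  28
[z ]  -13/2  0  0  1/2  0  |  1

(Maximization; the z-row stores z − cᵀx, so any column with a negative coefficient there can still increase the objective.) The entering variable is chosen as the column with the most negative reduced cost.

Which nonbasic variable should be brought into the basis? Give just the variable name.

x1

Objective-row coefficients: x1: -13/2, x2: 0, s1: 0, s2: 1/2, s3: 0.
The most negative is -13/2 in column x1, so x1 enters.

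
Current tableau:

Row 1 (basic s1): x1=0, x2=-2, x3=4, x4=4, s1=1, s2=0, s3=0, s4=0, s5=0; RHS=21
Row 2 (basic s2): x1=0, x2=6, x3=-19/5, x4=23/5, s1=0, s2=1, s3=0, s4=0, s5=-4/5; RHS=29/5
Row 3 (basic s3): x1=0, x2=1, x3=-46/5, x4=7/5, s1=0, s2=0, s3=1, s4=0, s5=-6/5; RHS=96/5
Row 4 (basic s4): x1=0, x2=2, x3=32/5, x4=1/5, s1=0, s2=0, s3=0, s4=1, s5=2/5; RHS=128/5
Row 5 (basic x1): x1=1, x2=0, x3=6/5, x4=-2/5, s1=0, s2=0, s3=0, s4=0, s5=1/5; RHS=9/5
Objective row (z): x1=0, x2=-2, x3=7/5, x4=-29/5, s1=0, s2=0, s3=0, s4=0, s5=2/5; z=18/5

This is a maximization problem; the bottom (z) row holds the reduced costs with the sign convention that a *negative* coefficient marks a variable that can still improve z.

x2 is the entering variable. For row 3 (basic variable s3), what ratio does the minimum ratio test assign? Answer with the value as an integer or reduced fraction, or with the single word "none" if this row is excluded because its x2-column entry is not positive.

96/5

Ratio = RHS / (x2 entry) = (96/5) / 1 = 96/5.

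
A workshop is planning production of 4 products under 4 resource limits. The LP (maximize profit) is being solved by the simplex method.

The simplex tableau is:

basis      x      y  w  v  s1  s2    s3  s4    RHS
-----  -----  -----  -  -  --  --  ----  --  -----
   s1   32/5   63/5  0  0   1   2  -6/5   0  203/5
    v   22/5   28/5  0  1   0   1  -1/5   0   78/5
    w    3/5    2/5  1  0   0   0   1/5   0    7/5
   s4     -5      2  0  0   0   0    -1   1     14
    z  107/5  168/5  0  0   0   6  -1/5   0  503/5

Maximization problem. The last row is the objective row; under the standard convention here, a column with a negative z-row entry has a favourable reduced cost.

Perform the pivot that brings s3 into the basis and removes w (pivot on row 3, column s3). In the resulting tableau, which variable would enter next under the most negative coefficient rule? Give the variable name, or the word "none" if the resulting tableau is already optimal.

none

Pivot element 1/5. New z-row = old z-row − (-1/5)·(row 3/(1/5)).
Updated z-row coefficients: x: 22, y: 34, w: 1, v: 0, s1: 0, s2: 6, s3: 0, s4: 0.
No coefficient is strictly negative; the tableau after this pivot is optimal.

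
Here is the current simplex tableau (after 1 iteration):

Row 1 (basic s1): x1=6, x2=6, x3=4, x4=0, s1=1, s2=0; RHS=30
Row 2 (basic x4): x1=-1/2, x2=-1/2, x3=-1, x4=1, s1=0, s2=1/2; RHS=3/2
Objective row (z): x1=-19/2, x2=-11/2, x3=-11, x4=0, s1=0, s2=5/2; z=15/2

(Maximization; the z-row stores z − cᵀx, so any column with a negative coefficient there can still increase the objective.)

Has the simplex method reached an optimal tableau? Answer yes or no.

Column x1 has objective-row coefficient -19/2, which is negative; an improving pivot exists, so not yet optimal.

no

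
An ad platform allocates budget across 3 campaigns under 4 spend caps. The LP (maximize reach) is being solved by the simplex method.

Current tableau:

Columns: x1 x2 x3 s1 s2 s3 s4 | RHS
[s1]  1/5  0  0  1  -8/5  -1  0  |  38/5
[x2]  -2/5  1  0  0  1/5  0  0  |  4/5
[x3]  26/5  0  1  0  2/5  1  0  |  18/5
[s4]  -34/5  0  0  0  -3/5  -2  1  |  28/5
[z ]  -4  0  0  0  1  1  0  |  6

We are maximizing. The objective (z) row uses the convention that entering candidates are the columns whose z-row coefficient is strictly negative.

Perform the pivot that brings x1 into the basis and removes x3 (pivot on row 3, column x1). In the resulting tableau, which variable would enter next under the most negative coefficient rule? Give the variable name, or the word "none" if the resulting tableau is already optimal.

Pivot element 26/5. New z-row = old z-row − (-4)·(row 3/(26/5)).
Updated z-row coefficients: x1: 0, x2: 0, x3: 10/13, s1: 0, s2: 17/13, s3: 23/13, s4: 0.
No coefficient is strictly negative; the tableau after this pivot is optimal.

none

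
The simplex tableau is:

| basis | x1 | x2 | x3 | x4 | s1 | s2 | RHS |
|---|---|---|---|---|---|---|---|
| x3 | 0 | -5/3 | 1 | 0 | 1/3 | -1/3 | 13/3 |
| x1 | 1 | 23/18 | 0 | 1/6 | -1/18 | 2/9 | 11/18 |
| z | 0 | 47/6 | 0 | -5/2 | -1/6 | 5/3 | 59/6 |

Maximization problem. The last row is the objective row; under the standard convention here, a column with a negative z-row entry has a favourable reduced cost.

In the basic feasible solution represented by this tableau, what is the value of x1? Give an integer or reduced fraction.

11/18

x1 is basic (row 2); its value is the RHS of that row: 11/18.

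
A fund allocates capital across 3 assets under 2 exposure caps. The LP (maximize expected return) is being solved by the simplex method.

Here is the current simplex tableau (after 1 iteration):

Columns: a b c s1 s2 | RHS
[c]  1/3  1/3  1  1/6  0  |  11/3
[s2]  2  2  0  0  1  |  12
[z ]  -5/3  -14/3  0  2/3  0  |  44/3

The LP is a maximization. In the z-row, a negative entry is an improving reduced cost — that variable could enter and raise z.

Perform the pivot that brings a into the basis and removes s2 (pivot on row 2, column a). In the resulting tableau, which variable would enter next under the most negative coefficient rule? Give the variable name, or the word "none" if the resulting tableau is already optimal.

Pivot element 2. New z-row = old z-row − (-5/3)·(row 2/2).
Updated z-row coefficients: a: 0, b: -3, c: 0, s1: 2/3, s2: 5/6.
The most negative is -3 in column b, so b would enter next.

b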